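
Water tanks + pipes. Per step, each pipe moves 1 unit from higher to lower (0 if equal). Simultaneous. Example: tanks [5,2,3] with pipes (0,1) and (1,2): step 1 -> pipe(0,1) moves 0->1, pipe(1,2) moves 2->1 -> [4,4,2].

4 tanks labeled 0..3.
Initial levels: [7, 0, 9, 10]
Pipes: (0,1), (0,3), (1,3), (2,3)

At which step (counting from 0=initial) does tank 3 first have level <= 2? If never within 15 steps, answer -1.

Step 1: flows [0->1,3->0,3->1,3->2] -> levels [7 2 10 7]
Step 2: flows [0->1,0=3,3->1,2->3] -> levels [6 4 9 7]
Step 3: flows [0->1,3->0,3->1,2->3] -> levels [6 6 8 6]
Step 4: flows [0=1,0=3,1=3,2->3] -> levels [6 6 7 7]
Step 5: flows [0=1,3->0,3->1,2=3] -> levels [7 7 7 5]
Step 6: flows [0=1,0->3,1->3,2->3] -> levels [6 6 6 8]
Step 7: flows [0=1,3->0,3->1,3->2] -> levels [7 7 7 5]
  -> period-2 cycle (repeats step 5); tank 3 never drops to <=2
Tank 3 never reaches <=2 within 15 steps

Answer: -1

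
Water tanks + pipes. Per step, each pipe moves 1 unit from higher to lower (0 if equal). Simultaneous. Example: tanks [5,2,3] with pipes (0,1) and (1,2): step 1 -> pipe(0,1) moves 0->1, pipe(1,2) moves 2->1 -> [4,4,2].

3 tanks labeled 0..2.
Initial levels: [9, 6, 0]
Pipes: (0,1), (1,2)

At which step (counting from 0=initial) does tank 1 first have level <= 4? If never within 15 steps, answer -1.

Answer: -1

Derivation:
Step 1: flows [0->1,1->2] -> levels [8 6 1]
Step 2: flows [0->1,1->2] -> levels [7 6 2]
Step 3: flows [0->1,1->2] -> levels [6 6 3]
Step 4: flows [0=1,1->2] -> levels [6 5 4]
Step 5: flows [0->1,1->2] -> levels [5 5 5]
Step 6: flows [0=1,1=2] -> levels [5 5 5]
  -> stable; tank 1 stays at 5 > 4
Tank 1 never reaches <=4 within 15 steps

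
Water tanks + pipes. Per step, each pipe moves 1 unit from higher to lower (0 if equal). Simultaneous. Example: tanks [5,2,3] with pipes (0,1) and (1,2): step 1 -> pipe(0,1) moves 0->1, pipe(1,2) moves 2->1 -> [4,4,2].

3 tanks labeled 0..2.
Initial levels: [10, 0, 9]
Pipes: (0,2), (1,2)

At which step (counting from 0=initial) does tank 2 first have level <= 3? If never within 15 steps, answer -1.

Answer: -1

Derivation:
Step 1: flows [0->2,2->1] -> levels [9 1 9]
Step 2: flows [0=2,2->1] -> levels [9 2 8]
Step 3: flows [0->2,2->1] -> levels [8 3 8]
Step 4: flows [0=2,2->1] -> levels [8 4 7]
Step 5: flows [0->2,2->1] -> levels [7 5 7]
Step 6: flows [0=2,2->1] -> levels [7 6 6]
Step 7: flows [0->2,1=2] -> levels [6 6 7]
Step 8: flows [2->0,2->1] -> levels [7 7 5]
Step 9: flows [0->2,1->2] -> levels [6 6 7]
  -> period-2 cycle (repeats step 7); tank 2 never drops to <=3
Tank 2 never reaches <=3 within 15 steps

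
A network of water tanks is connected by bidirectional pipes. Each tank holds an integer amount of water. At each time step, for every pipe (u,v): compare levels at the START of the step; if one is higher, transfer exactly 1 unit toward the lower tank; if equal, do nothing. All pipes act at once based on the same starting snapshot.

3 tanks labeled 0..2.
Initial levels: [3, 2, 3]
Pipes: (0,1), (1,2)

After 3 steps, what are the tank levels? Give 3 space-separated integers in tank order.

Answer: 2 4 2

Derivation:
Step 1: flows [0->1,2->1] -> levels [2 4 2]
Step 2: flows [1->0,1->2] -> levels [3 2 3]
  -> period-2 cycle: step 2 state = step 0 state
  -> state at step 3: (3-0) mod 2 = 1, same as step 1 -> [2 4 2]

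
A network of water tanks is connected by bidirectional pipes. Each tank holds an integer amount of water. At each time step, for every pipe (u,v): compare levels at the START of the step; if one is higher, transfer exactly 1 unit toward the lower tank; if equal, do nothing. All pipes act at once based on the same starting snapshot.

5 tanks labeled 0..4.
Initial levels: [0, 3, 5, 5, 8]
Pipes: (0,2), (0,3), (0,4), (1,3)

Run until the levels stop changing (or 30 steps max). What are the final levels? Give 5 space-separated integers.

Answer: 5 5 4 3 4

Derivation:
Step 1: flows [2->0,3->0,4->0,3->1] -> levels [3 4 4 3 7]
Step 2: flows [2->0,0=3,4->0,1->3] -> levels [5 3 3 4 6]
Step 3: flows [0->2,0->3,4->0,3->1] -> levels [4 4 4 4 5]
Step 4: flows [0=2,0=3,4->0,1=3] -> levels [5 4 4 4 4]
Step 5: flows [0->2,0->3,0->4,1=3] -> levels [2 4 5 5 5]
Step 6: flows [2->0,3->0,4->0,3->1] -> levels [5 5 4 3 4]
Step 7: flows [0->2,0->3,0->4,1->3] -> levels [2 4 5 5 5]
  -> period-2 cycle: step 7 state = step 5 state; never stabilizes
  -> state at step 30: (30-5) mod 2 = 1, same as step 6 -> [5 5 4 3 4]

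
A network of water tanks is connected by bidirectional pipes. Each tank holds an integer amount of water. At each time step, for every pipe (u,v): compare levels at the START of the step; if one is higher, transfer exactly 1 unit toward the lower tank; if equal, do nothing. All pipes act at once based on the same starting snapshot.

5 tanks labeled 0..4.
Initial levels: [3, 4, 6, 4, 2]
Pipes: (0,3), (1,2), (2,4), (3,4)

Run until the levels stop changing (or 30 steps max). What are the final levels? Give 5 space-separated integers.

Step 1: flows [3->0,2->1,2->4,3->4] -> levels [4 5 4 2 4]
Step 2: flows [0->3,1->2,2=4,4->3] -> levels [3 4 5 4 3]
Step 3: flows [3->0,2->1,2->4,3->4] -> levels [4 5 3 2 5]
Step 4: flows [0->3,1->2,4->2,4->3] -> levels [3 4 5 4 3]
  -> period-2 cycle: step 4 state = step 2 state; never stabilizes
  -> state at step 30: (30-2) mod 2 = 0, same as step 2 -> [3 4 5 4 3]

Answer: 3 4 5 4 3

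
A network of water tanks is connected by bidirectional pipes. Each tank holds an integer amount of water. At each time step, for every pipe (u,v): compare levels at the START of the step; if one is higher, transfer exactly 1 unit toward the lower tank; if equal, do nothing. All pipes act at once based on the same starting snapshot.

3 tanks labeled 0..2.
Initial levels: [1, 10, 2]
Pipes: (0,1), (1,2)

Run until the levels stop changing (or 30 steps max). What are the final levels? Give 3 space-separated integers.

Step 1: flows [1->0,1->2] -> levels [2 8 3]
Step 2: flows [1->0,1->2] -> levels [3 6 4]
Step 3: flows [1->0,1->2] -> levels [4 4 5]
Step 4: flows [0=1,2->1] -> levels [4 5 4]
Step 5: flows [1->0,1->2] -> levels [5 3 5]
Step 6: flows [0->1,2->1] -> levels [4 5 4]
  -> period-2 cycle: step 6 state = step 4 state; never stabilizes
  -> state at step 30: (30-4) mod 2 = 0, same as step 4 -> [4 5 4]

Answer: 4 5 4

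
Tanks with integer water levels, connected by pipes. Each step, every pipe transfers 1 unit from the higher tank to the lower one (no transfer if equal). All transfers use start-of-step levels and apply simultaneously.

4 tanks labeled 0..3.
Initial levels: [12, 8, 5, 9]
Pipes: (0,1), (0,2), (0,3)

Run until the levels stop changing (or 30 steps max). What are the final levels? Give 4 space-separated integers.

Answer: 10 8 8 8

Derivation:
Step 1: flows [0->1,0->2,0->3] -> levels [9 9 6 10]
Step 2: flows [0=1,0->2,3->0] -> levels [9 9 7 9]
Step 3: flows [0=1,0->2,0=3] -> levels [8 9 8 9]
Step 4: flows [1->0,0=2,3->0] -> levels [10 8 8 8]
Step 5: flows [0->1,0->2,0->3] -> levels [7 9 9 9]
Step 6: flows [1->0,2->0,3->0] -> levels [10 8 8 8]
  -> period-2 cycle: step 6 state = step 4 state; never stabilizes
  -> state at step 30: (30-4) mod 2 = 0, same as step 4 -> [10 8 8 8]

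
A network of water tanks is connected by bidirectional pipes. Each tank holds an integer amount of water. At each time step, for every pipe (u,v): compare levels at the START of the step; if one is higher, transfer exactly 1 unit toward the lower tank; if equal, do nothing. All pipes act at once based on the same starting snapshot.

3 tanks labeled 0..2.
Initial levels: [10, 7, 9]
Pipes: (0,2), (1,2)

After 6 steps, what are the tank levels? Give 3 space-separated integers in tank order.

Step 1: flows [0->2,2->1] -> levels [9 8 9]
Step 2: flows [0=2,2->1] -> levels [9 9 8]
Step 3: flows [0->2,1->2] -> levels [8 8 10]
Step 4: flows [2->0,2->1] -> levels [9 9 8]
  -> period-2 cycle: step 4 state = step 2 state
  -> state at step 6: (6-2) mod 2 = 0, same as step 2 -> [9 9 8]

Answer: 9 9 8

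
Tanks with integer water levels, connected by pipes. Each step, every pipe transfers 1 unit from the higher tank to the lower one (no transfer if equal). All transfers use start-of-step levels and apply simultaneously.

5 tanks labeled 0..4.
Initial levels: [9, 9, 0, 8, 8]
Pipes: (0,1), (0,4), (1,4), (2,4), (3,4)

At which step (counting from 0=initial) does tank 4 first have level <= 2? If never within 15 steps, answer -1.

Answer: -1

Derivation:
Step 1: flows [0=1,0->4,1->4,4->2,3=4] -> levels [8 8 1 8 9]
Step 2: flows [0=1,4->0,4->1,4->2,4->3] -> levels [9 9 2 9 5]
Step 3: flows [0=1,0->4,1->4,4->2,3->4] -> levels [8 8 3 8 7]
Step 4: flows [0=1,0->4,1->4,4->2,3->4] -> levels [7 7 4 7 9]
Step 5: flows [0=1,4->0,4->1,4->2,4->3] -> levels [8 8 5 8 5]
Step 6: flows [0=1,0->4,1->4,2=4,3->4] -> levels [7 7 5 7 8]
Step 7: flows [0=1,4->0,4->1,4->2,4->3] -> levels [8 8 6 8 4]
Step 8: flows [0=1,0->4,1->4,2->4,3->4] -> levels [7 7 5 7 8]
  -> period-2 cycle (repeats step 6); tank 4 never drops to <=2
Tank 4 never reaches <=2 within 15 steps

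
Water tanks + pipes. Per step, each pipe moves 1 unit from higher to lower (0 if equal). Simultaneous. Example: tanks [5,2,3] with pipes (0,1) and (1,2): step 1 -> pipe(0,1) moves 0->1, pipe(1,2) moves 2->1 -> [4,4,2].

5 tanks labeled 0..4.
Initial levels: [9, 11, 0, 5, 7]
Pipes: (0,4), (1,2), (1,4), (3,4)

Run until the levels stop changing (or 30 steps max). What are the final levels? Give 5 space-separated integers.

Step 1: flows [0->4,1->2,1->4,4->3] -> levels [8 9 1 6 8]
Step 2: flows [0=4,1->2,1->4,4->3] -> levels [8 7 2 7 8]
Step 3: flows [0=4,1->2,4->1,4->3] -> levels [8 7 3 8 6]
Step 4: flows [0->4,1->2,1->4,3->4] -> levels [7 5 4 7 9]
Step 5: flows [4->0,1->2,4->1,4->3] -> levels [8 5 5 8 6]
Step 6: flows [0->4,1=2,4->1,3->4] -> levels [7 6 5 7 7]
Step 7: flows [0=4,1->2,4->1,3=4] -> levels [7 6 6 7 6]
Step 8: flows [0->4,1=2,1=4,3->4] -> levels [6 6 6 6 8]
Step 9: flows [4->0,1=2,4->1,4->3] -> levels [7 7 6 7 5]
Step 10: flows [0->4,1->2,1->4,3->4] -> levels [6 5 7 6 8]
Step 11: flows [4->0,2->1,4->1,4->3] -> levels [7 7 6 7 5]
  -> period-2 cycle: step 11 state = step 9 state; never stabilizes
  -> state at step 30: (30-9) mod 2 = 1, same as step 10 -> [6 5 7 6 8]

Answer: 6 5 7 6 8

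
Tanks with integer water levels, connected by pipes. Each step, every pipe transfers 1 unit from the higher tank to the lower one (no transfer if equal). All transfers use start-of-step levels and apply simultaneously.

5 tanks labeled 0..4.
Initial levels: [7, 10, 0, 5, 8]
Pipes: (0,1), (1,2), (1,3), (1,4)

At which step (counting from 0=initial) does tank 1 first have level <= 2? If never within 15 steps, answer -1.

Step 1: flows [1->0,1->2,1->3,1->4] -> levels [8 6 1 6 9]
Step 2: flows [0->1,1->2,1=3,4->1] -> levels [7 7 2 6 8]
Step 3: flows [0=1,1->2,1->3,4->1] -> levels [7 6 3 7 7]
Step 4: flows [0->1,1->2,3->1,4->1] -> levels [6 8 4 6 6]
Step 5: flows [1->0,1->2,1->3,1->4] -> levels [7 4 5 7 7]
Step 6: flows [0->1,2->1,3->1,4->1] -> levels [6 8 4 6 6]
  -> period-2 cycle (repeats step 4); tank 1 never drops to <=2
Tank 1 never reaches <=2 within 15 steps

Answer: -1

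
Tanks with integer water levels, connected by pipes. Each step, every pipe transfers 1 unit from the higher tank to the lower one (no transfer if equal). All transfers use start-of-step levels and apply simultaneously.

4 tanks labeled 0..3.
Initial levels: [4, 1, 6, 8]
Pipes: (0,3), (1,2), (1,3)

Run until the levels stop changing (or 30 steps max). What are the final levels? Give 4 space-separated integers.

Answer: 6 5 4 4

Derivation:
Step 1: flows [3->0,2->1,3->1] -> levels [5 3 5 6]
Step 2: flows [3->0,2->1,3->1] -> levels [6 5 4 4]
Step 3: flows [0->3,1->2,1->3] -> levels [5 3 5 6]
  -> period-2 cycle: step 3 state = step 1 state; never stabilizes
  -> state at step 30: (30-1) mod 2 = 1, same as step 2 -> [6 5 4 4]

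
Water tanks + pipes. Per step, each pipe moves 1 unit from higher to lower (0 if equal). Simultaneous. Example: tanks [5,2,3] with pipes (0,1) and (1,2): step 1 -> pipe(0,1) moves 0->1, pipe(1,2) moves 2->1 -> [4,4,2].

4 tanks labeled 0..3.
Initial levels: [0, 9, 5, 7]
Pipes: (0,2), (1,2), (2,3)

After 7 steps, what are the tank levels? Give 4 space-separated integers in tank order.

Answer: 5 5 6 5

Derivation:
Step 1: flows [2->0,1->2,3->2] -> levels [1 8 6 6]
Step 2: flows [2->0,1->2,2=3] -> levels [2 7 6 6]
Step 3: flows [2->0,1->2,2=3] -> levels [3 6 6 6]
Step 4: flows [2->0,1=2,2=3] -> levels [4 6 5 6]
Step 5: flows [2->0,1->2,3->2] -> levels [5 5 6 5]
Step 6: flows [2->0,2->1,2->3] -> levels [6 6 3 6]
Step 7: flows [0->2,1->2,3->2] -> levels [5 5 6 5]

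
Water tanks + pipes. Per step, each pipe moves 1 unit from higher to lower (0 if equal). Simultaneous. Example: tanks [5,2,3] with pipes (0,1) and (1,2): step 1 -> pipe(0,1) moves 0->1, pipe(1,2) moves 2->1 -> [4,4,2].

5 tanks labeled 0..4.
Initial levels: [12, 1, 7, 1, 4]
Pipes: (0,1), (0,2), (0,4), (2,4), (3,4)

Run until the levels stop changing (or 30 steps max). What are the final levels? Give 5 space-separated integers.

Answer: 4 5 7 5 4

Derivation:
Step 1: flows [0->1,0->2,0->4,2->4,4->3] -> levels [9 2 7 2 5]
Step 2: flows [0->1,0->2,0->4,2->4,4->3] -> levels [6 3 7 3 6]
Step 3: flows [0->1,2->0,0=4,2->4,4->3] -> levels [6 4 5 4 6]
Step 4: flows [0->1,0->2,0=4,4->2,4->3] -> levels [4 5 7 5 4]
Step 5: flows [1->0,2->0,0=4,2->4,3->4] -> levels [6 4 5 4 6]
  -> period-2 cycle: step 5 state = step 3 state; never stabilizes
  -> state at step 30: (30-3) mod 2 = 1, same as step 4 -> [4 5 7 5 4]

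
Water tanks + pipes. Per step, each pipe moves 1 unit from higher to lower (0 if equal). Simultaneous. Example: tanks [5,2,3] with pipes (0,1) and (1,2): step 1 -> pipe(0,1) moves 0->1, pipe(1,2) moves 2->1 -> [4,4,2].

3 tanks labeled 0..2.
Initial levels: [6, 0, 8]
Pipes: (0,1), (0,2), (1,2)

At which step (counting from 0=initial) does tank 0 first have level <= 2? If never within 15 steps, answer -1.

Answer: -1

Derivation:
Step 1: flows [0->1,2->0,2->1] -> levels [6 2 6]
Step 2: flows [0->1,0=2,2->1] -> levels [5 4 5]
Step 3: flows [0->1,0=2,2->1] -> levels [4 6 4]
Step 4: flows [1->0,0=2,1->2] -> levels [5 4 5]
  -> period-2 cycle (repeats step 2); tank 0 never drops to <=2
Tank 0 never reaches <=2 within 15 steps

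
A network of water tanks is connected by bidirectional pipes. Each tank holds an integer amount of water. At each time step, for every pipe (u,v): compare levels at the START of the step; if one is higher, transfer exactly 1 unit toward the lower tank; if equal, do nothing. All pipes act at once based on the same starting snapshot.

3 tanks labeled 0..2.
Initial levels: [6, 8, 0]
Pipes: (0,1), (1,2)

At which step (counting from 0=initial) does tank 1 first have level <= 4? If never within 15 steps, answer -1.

Step 1: flows [1->0,1->2] -> levels [7 6 1]
Step 2: flows [0->1,1->2] -> levels [6 6 2]
Step 3: flows [0=1,1->2] -> levels [6 5 3]
Step 4: flows [0->1,1->2] -> levels [5 5 4]
Step 5: flows [0=1,1->2] -> levels [5 4 5]
Tank 1 first reaches <=4 at step 5

Answer: 5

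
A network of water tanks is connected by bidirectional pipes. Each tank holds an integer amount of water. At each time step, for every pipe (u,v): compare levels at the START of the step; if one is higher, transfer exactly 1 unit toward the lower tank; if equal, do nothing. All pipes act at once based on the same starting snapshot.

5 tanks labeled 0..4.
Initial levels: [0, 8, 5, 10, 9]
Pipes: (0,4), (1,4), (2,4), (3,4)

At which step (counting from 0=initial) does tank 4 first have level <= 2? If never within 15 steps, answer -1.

Answer: -1

Derivation:
Step 1: flows [4->0,4->1,4->2,3->4] -> levels [1 9 6 9 7]
Step 2: flows [4->0,1->4,4->2,3->4] -> levels [2 8 7 8 7]
Step 3: flows [4->0,1->4,2=4,3->4] -> levels [3 7 7 7 8]
Step 4: flows [4->0,4->1,4->2,4->3] -> levels [4 8 8 8 4]
Step 5: flows [0=4,1->4,2->4,3->4] -> levels [4 7 7 7 7]
Step 6: flows [4->0,1=4,2=4,3=4] -> levels [5 7 7 7 6]
Step 7: flows [4->0,1->4,2->4,3->4] -> levels [6 6 6 6 8]
Step 8: flows [4->0,4->1,4->2,4->3] -> levels [7 7 7 7 4]
Step 9: flows [0->4,1->4,2->4,3->4] -> levels [6 6 6 6 8]
  -> period-2 cycle (repeats step 7); tank 4 never drops to <=2
Tank 4 never reaches <=2 within 15 steps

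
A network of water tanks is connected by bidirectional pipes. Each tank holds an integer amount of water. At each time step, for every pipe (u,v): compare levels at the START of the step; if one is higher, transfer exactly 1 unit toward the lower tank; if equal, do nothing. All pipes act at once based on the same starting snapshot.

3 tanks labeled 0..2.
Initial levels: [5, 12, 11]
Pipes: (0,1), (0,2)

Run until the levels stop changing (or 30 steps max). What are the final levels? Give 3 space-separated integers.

Answer: 8 10 10

Derivation:
Step 1: flows [1->0,2->0] -> levels [7 11 10]
Step 2: flows [1->0,2->0] -> levels [9 10 9]
Step 3: flows [1->0,0=2] -> levels [10 9 9]
Step 4: flows [0->1,0->2] -> levels [8 10 10]
Step 5: flows [1->0,2->0] -> levels [10 9 9]
  -> period-2 cycle: step 5 state = step 3 state; never stabilizes
  -> state at step 30: (30-3) mod 2 = 1, same as step 4 -> [8 10 10]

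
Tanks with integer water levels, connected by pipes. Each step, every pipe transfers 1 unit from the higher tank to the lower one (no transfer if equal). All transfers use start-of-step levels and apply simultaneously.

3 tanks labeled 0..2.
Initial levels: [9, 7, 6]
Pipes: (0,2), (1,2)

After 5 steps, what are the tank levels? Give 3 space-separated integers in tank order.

Answer: 7 7 8

Derivation:
Step 1: flows [0->2,1->2] -> levels [8 6 8]
Step 2: flows [0=2,2->1] -> levels [8 7 7]
Step 3: flows [0->2,1=2] -> levels [7 7 8]
Step 4: flows [2->0,2->1] -> levels [8 8 6]
Step 5: flows [0->2,1->2] -> levels [7 7 8]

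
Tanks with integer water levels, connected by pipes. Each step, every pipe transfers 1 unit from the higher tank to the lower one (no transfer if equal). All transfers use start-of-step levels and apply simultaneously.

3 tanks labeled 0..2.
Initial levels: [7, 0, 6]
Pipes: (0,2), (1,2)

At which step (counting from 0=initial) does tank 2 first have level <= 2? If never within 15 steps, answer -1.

Answer: -1

Derivation:
Step 1: flows [0->2,2->1] -> levels [6 1 6]
Step 2: flows [0=2,2->1] -> levels [6 2 5]
Step 3: flows [0->2,2->1] -> levels [5 3 5]
Step 4: flows [0=2,2->1] -> levels [5 4 4]
Step 5: flows [0->2,1=2] -> levels [4 4 5]
Step 6: flows [2->0,2->1] -> levels [5 5 3]
Step 7: flows [0->2,1->2] -> levels [4 4 5]
  -> period-2 cycle (repeats step 5); tank 2 never drops to <=2
Tank 2 never reaches <=2 within 15 steps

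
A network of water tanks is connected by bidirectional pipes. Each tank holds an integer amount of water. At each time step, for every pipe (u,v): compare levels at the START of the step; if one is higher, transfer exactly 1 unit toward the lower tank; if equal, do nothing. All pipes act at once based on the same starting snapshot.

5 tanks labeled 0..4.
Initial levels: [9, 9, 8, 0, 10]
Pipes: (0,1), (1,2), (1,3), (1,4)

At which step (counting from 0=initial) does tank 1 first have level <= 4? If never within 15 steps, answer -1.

Answer: -1

Derivation:
Step 1: flows [0=1,1->2,1->3,4->1] -> levels [9 8 9 1 9]
Step 2: flows [0->1,2->1,1->3,4->1] -> levels [8 10 8 2 8]
Step 3: flows [1->0,1->2,1->3,1->4] -> levels [9 6 9 3 9]
Step 4: flows [0->1,2->1,1->3,4->1] -> levels [8 8 8 4 8]
Step 5: flows [0=1,1=2,1->3,1=4] -> levels [8 7 8 5 8]
Step 6: flows [0->1,2->1,1->3,4->1] -> levels [7 9 7 6 7]
Step 7: flows [1->0,1->2,1->3,1->4] -> levels [8 5 8 7 8]
Step 8: flows [0->1,2->1,3->1,4->1] -> levels [7 9 7 6 7]
  -> period-2 cycle (repeats step 6); tank 1 never drops to <=4
Tank 1 never reaches <=4 within 15 steps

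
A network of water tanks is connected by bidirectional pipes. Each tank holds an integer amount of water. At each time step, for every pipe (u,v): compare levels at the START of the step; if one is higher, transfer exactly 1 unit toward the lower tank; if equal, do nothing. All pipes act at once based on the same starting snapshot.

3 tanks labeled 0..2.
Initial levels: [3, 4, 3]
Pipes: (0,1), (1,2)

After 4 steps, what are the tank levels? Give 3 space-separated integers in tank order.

Step 1: flows [1->0,1->2] -> levels [4 2 4]
Step 2: flows [0->1,2->1] -> levels [3 4 3]
  -> period-2 cycle: step 2 state = step 0 state
  -> state at step 4: (4-0) mod 2 = 0, same as step 0 -> [3 4 3]

Answer: 3 4 3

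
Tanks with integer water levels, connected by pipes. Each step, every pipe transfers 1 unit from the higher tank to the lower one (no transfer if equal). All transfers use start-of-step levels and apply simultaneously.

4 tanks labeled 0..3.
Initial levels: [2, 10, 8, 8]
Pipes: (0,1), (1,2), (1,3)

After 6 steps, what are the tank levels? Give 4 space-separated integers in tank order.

Answer: 6 8 7 7

Derivation:
Step 1: flows [1->0,1->2,1->3] -> levels [3 7 9 9]
Step 2: flows [1->0,2->1,3->1] -> levels [4 8 8 8]
Step 3: flows [1->0,1=2,1=3] -> levels [5 7 8 8]
Step 4: flows [1->0,2->1,3->1] -> levels [6 8 7 7]
Step 5: flows [1->0,1->2,1->3] -> levels [7 5 8 8]
Step 6: flows [0->1,2->1,3->1] -> levels [6 8 7 7]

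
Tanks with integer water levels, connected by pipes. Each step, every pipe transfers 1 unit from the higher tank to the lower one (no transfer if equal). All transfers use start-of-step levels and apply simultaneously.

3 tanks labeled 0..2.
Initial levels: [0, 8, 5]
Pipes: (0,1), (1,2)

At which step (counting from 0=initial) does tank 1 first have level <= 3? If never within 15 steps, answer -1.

Step 1: flows [1->0,1->2] -> levels [1 6 6]
Step 2: flows [1->0,1=2] -> levels [2 5 6]
Step 3: flows [1->0,2->1] -> levels [3 5 5]
Step 4: flows [1->0,1=2] -> levels [4 4 5]
Step 5: flows [0=1,2->1] -> levels [4 5 4]
Step 6: flows [1->0,1->2] -> levels [5 3 5]
Tank 1 first reaches <=3 at step 6

Answer: 6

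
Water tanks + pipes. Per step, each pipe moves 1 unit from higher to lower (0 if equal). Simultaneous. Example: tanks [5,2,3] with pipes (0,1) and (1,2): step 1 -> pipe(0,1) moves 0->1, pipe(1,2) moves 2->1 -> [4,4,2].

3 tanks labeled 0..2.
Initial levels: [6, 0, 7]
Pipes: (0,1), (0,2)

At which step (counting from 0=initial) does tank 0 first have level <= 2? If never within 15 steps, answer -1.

Step 1: flows [0->1,2->0] -> levels [6 1 6]
Step 2: flows [0->1,0=2] -> levels [5 2 6]
Step 3: flows [0->1,2->0] -> levels [5 3 5]
Step 4: flows [0->1,0=2] -> levels [4 4 5]
Step 5: flows [0=1,2->0] -> levels [5 4 4]
Step 6: flows [0->1,0->2] -> levels [3 5 5]
Step 7: flows [1->0,2->0] -> levels [5 4 4]
  -> period-2 cycle (repeats step 5); tank 0 never drops to <=2
Tank 0 never reaches <=2 within 15 steps

Answer: -1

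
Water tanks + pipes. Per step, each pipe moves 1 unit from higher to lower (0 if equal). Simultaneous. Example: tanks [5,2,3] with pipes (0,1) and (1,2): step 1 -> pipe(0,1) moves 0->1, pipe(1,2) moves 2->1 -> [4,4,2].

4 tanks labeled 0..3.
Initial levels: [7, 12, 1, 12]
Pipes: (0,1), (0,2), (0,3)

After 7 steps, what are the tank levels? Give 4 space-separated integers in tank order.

Answer: 6 9 8 9

Derivation:
Step 1: flows [1->0,0->2,3->0] -> levels [8 11 2 11]
Step 2: flows [1->0,0->2,3->0] -> levels [9 10 3 10]
Step 3: flows [1->0,0->2,3->0] -> levels [10 9 4 9]
Step 4: flows [0->1,0->2,0->3] -> levels [7 10 5 10]
Step 5: flows [1->0,0->2,3->0] -> levels [8 9 6 9]
Step 6: flows [1->0,0->2,3->0] -> levels [9 8 7 8]
Step 7: flows [0->1,0->2,0->3] -> levels [6 9 8 9]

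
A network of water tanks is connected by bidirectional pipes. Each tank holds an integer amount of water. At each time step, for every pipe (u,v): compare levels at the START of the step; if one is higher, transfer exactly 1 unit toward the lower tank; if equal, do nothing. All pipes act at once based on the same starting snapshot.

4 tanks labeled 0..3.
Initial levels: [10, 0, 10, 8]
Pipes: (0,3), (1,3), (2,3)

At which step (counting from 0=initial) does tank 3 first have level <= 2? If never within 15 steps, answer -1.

Step 1: flows [0->3,3->1,2->3] -> levels [9 1 9 9]
Step 2: flows [0=3,3->1,2=3] -> levels [9 2 9 8]
Step 3: flows [0->3,3->1,2->3] -> levels [8 3 8 9]
Step 4: flows [3->0,3->1,3->2] -> levels [9 4 9 6]
Step 5: flows [0->3,3->1,2->3] -> levels [8 5 8 7]
Step 6: flows [0->3,3->1,2->3] -> levels [7 6 7 8]
Step 7: flows [3->0,3->1,3->2] -> levels [8 7 8 5]
Step 8: flows [0->3,1->3,2->3] -> levels [7 6 7 8]
  -> period-2 cycle (repeats step 6); tank 3 never drops to <=2
Tank 3 never reaches <=2 within 15 steps

Answer: -1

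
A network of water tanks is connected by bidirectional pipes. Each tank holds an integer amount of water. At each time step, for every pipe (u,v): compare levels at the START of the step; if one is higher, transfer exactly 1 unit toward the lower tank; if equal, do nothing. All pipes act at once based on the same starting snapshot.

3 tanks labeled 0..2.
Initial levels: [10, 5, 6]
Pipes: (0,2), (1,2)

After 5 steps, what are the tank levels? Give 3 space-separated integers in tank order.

Answer: 7 7 7

Derivation:
Step 1: flows [0->2,2->1] -> levels [9 6 6]
Step 2: flows [0->2,1=2] -> levels [8 6 7]
Step 3: flows [0->2,2->1] -> levels [7 7 7]
Step 4: flows [0=2,1=2] -> levels [7 7 7]
  -> stable; steps 5..5 unchanged -> [7 7 7]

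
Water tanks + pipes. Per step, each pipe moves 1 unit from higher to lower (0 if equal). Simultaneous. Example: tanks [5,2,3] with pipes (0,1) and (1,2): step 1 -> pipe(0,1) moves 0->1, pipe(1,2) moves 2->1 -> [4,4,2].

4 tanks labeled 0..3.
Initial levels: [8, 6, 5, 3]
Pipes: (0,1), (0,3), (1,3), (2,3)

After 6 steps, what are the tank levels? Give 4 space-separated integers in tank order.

Answer: 6 6 6 4

Derivation:
Step 1: flows [0->1,0->3,1->3,2->3] -> levels [6 6 4 6]
Step 2: flows [0=1,0=3,1=3,3->2] -> levels [6 6 5 5]
Step 3: flows [0=1,0->3,1->3,2=3] -> levels [5 5 5 7]
Step 4: flows [0=1,3->0,3->1,3->2] -> levels [6 6 6 4]
Step 5: flows [0=1,0->3,1->3,2->3] -> levels [5 5 5 7]
  -> period-2 cycle: step 5 state = step 3 state
  -> state at step 6: (6-3) mod 2 = 1, same as step 4 -> [6 6 6 4]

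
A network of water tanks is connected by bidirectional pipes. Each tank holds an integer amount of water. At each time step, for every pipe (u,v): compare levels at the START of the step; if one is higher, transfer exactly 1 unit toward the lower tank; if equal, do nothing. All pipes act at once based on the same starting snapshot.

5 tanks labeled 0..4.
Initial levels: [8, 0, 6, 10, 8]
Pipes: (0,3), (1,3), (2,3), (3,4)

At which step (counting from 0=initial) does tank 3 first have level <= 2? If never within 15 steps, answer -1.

Answer: -1

Derivation:
Step 1: flows [3->0,3->1,3->2,3->4] -> levels [9 1 7 6 9]
Step 2: flows [0->3,3->1,2->3,4->3] -> levels [8 2 6 8 8]
Step 3: flows [0=3,3->1,3->2,3=4] -> levels [8 3 7 6 8]
Step 4: flows [0->3,3->1,2->3,4->3] -> levels [7 4 6 8 7]
Step 5: flows [3->0,3->1,3->2,3->4] -> levels [8 5 7 4 8]
Step 6: flows [0->3,1->3,2->3,4->3] -> levels [7 4 6 8 7]
  -> period-2 cycle (repeats step 4); tank 3 never drops to <=2
Tank 3 never reaches <=2 within 15 steps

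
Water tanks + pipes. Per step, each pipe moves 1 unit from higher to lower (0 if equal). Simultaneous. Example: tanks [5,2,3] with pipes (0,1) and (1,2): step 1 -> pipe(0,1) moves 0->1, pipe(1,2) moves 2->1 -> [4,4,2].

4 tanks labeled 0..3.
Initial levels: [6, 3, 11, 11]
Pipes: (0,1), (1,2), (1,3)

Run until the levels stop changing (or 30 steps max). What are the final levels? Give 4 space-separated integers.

Step 1: flows [0->1,2->1,3->1] -> levels [5 6 10 10]
Step 2: flows [1->0,2->1,3->1] -> levels [6 7 9 9]
Step 3: flows [1->0,2->1,3->1] -> levels [7 8 8 8]
Step 4: flows [1->0,1=2,1=3] -> levels [8 7 8 8]
Step 5: flows [0->1,2->1,3->1] -> levels [7 10 7 7]
Step 6: flows [1->0,1->2,1->3] -> levels [8 7 8 8]
  -> period-2 cycle: step 6 state = step 4 state; never stabilizes
  -> state at step 30: (30-4) mod 2 = 0, same as step 4 -> [8 7 8 8]

Answer: 8 7 8 8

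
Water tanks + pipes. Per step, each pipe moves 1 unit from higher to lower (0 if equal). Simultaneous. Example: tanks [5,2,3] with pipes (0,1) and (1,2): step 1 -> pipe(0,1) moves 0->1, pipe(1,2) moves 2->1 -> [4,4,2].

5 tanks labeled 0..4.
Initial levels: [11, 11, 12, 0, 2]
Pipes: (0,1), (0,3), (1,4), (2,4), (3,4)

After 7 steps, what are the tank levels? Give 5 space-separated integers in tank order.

Answer: 9 6 7 6 8

Derivation:
Step 1: flows [0=1,0->3,1->4,2->4,4->3] -> levels [10 10 11 2 3]
Step 2: flows [0=1,0->3,1->4,2->4,4->3] -> levels [9 9 10 4 4]
Step 3: flows [0=1,0->3,1->4,2->4,3=4] -> levels [8 8 9 5 6]
Step 4: flows [0=1,0->3,1->4,2->4,4->3] -> levels [7 7 8 7 7]
Step 5: flows [0=1,0=3,1=4,2->4,3=4] -> levels [7 7 7 7 8]
Step 6: flows [0=1,0=3,4->1,4->2,4->3] -> levels [7 8 8 8 5]
Step 7: flows [1->0,3->0,1->4,2->4,3->4] -> levels [9 6 7 6 8]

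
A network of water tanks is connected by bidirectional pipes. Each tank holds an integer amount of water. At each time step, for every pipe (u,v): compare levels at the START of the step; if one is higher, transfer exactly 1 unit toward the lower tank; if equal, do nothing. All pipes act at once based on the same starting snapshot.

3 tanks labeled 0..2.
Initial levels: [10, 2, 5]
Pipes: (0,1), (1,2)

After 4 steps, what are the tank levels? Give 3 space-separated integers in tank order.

Answer: 6 6 5

Derivation:
Step 1: flows [0->1,2->1] -> levels [9 4 4]
Step 2: flows [0->1,1=2] -> levels [8 5 4]
Step 3: flows [0->1,1->2] -> levels [7 5 5]
Step 4: flows [0->1,1=2] -> levels [6 6 5]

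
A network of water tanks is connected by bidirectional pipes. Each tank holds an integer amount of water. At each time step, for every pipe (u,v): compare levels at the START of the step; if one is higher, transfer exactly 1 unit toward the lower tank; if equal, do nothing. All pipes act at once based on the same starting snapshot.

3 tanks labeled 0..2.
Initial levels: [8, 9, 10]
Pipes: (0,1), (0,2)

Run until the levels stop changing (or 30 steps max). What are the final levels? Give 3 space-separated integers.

Answer: 8 9 10

Derivation:
Step 1: flows [1->0,2->0] -> levels [10 8 9]
Step 2: flows [0->1,0->2] -> levels [8 9 10]
  -> period-2 cycle: step 2 state = step 0 state; never stabilizes
  -> state at step 30: (30-0) mod 2 = 0, same as step 0 -> [8 9 10]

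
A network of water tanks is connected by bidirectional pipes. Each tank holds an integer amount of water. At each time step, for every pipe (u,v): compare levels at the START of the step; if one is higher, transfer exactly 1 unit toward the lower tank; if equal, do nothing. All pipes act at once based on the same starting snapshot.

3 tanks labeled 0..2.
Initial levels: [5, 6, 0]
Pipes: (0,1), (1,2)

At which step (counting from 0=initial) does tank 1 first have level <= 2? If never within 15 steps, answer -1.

Step 1: flows [1->0,1->2] -> levels [6 4 1]
Step 2: flows [0->1,1->2] -> levels [5 4 2]
Step 3: flows [0->1,1->2] -> levels [4 4 3]
Step 4: flows [0=1,1->2] -> levels [4 3 4]
Step 5: flows [0->1,2->1] -> levels [3 5 3]
Step 6: flows [1->0,1->2] -> levels [4 3 4]
  -> period-2 cycle (repeats step 4); tank 1 never drops to <=2
Tank 1 never reaches <=2 within 15 steps

Answer: -1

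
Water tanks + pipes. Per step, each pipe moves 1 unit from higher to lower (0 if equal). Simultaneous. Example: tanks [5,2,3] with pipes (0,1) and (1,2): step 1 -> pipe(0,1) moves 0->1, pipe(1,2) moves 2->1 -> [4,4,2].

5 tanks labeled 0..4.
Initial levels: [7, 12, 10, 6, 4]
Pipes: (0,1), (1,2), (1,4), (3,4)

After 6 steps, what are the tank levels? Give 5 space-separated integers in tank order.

Answer: 9 6 9 7 8

Derivation:
Step 1: flows [1->0,1->2,1->4,3->4] -> levels [8 9 11 5 6]
Step 2: flows [1->0,2->1,1->4,4->3] -> levels [9 8 10 6 6]
Step 3: flows [0->1,2->1,1->4,3=4] -> levels [8 9 9 6 7]
Step 4: flows [1->0,1=2,1->4,4->3] -> levels [9 7 9 7 7]
Step 5: flows [0->1,2->1,1=4,3=4] -> levels [8 9 8 7 7]
Step 6: flows [1->0,1->2,1->4,3=4] -> levels [9 6 9 7 8]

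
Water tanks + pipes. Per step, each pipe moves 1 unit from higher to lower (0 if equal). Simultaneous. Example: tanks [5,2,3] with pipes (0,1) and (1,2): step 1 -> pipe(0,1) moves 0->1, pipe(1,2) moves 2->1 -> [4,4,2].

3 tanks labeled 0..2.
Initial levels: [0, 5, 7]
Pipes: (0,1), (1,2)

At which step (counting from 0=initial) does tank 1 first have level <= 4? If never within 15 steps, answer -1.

Answer: 3

Derivation:
Step 1: flows [1->0,2->1] -> levels [1 5 6]
Step 2: flows [1->0,2->1] -> levels [2 5 5]
Step 3: flows [1->0,1=2] -> levels [3 4 5]
Tank 1 first reaches <=4 at step 3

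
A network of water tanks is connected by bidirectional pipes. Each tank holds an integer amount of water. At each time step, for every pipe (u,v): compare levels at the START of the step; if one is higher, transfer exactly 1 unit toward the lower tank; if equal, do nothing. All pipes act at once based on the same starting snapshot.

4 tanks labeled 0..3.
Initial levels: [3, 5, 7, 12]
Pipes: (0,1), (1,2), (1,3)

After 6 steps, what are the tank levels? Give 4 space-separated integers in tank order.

Answer: 6 9 6 6

Derivation:
Step 1: flows [1->0,2->1,3->1] -> levels [4 6 6 11]
Step 2: flows [1->0,1=2,3->1] -> levels [5 6 6 10]
Step 3: flows [1->0,1=2,3->1] -> levels [6 6 6 9]
Step 4: flows [0=1,1=2,3->1] -> levels [6 7 6 8]
Step 5: flows [1->0,1->2,3->1] -> levels [7 6 7 7]
Step 6: flows [0->1,2->1,3->1] -> levels [6 9 6 6]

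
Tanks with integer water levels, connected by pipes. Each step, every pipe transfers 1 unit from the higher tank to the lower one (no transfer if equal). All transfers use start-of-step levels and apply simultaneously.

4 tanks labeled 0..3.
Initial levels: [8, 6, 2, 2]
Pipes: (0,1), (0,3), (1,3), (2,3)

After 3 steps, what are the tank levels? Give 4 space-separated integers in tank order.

Step 1: flows [0->1,0->3,1->3,2=3] -> levels [6 6 2 4]
Step 2: flows [0=1,0->3,1->3,3->2] -> levels [5 5 3 5]
Step 3: flows [0=1,0=3,1=3,3->2] -> levels [5 5 4 4]

Answer: 5 5 4 4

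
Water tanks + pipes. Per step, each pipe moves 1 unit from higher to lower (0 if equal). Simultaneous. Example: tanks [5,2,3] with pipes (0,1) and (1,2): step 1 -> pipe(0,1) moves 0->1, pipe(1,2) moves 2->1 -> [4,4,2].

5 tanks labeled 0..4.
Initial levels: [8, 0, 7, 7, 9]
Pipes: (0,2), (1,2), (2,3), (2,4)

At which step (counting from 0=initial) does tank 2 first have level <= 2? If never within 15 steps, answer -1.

Step 1: flows [0->2,2->1,2=3,4->2] -> levels [7 1 8 7 8]
Step 2: flows [2->0,2->1,2->3,2=4] -> levels [8 2 5 8 8]
Step 3: flows [0->2,2->1,3->2,4->2] -> levels [7 3 7 7 7]
Step 4: flows [0=2,2->1,2=3,2=4] -> levels [7 4 6 7 7]
Step 5: flows [0->2,2->1,3->2,4->2] -> levels [6 5 8 6 6]
Step 6: flows [2->0,2->1,2->3,2->4] -> levels [7 6 4 7 7]
Step 7: flows [0->2,1->2,3->2,4->2] -> levels [6 5 8 6 6]
  -> period-2 cycle (repeats step 5); tank 2 never drops to <=2
Tank 2 never reaches <=2 within 15 steps

Answer: -1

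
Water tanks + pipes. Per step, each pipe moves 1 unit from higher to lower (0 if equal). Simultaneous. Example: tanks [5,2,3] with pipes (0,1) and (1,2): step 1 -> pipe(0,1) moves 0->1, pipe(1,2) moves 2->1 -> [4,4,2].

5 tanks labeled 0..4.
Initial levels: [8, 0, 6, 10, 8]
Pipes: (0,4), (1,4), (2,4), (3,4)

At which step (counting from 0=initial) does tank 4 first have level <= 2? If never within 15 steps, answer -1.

Answer: -1

Derivation:
Step 1: flows [0=4,4->1,4->2,3->4] -> levels [8 1 7 9 7]
Step 2: flows [0->4,4->1,2=4,3->4] -> levels [7 2 7 8 8]
Step 3: flows [4->0,4->1,4->2,3=4] -> levels [8 3 8 8 5]
Step 4: flows [0->4,4->1,2->4,3->4] -> levels [7 4 7 7 7]
Step 5: flows [0=4,4->1,2=4,3=4] -> levels [7 5 7 7 6]
Step 6: flows [0->4,4->1,2->4,3->4] -> levels [6 6 6 6 8]
Step 7: flows [4->0,4->1,4->2,4->3] -> levels [7 7 7 7 4]
Step 8: flows [0->4,1->4,2->4,3->4] -> levels [6 6 6 6 8]
  -> period-2 cycle (repeats step 6); tank 4 never drops to <=2
Tank 4 never reaches <=2 within 15 steps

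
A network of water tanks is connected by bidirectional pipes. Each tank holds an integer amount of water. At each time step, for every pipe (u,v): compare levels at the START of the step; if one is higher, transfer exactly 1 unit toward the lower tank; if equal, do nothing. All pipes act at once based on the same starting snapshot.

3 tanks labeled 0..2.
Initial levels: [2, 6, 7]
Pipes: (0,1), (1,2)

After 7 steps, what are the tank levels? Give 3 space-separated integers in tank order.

Step 1: flows [1->0,2->1] -> levels [3 6 6]
Step 2: flows [1->0,1=2] -> levels [4 5 6]
Step 3: flows [1->0,2->1] -> levels [5 5 5]
Step 4: flows [0=1,1=2] -> levels [5 5 5]
  -> stable; steps 5..7 unchanged -> [5 5 5]

Answer: 5 5 5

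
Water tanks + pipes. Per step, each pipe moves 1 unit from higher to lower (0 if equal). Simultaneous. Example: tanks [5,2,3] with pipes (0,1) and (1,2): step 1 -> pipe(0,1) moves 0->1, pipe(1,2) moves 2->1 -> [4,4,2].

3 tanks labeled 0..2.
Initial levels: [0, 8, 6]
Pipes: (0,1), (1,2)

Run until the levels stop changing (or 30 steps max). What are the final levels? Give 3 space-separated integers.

Step 1: flows [1->0,1->2] -> levels [1 6 7]
Step 2: flows [1->0,2->1] -> levels [2 6 6]
Step 3: flows [1->0,1=2] -> levels [3 5 6]
Step 4: flows [1->0,2->1] -> levels [4 5 5]
Step 5: flows [1->0,1=2] -> levels [5 4 5]
Step 6: flows [0->1,2->1] -> levels [4 6 4]
Step 7: flows [1->0,1->2] -> levels [5 4 5]
  -> period-2 cycle: step 7 state = step 5 state; never stabilizes
  -> state at step 30: (30-5) mod 2 = 1, same as step 6 -> [4 6 4]

Answer: 4 6 4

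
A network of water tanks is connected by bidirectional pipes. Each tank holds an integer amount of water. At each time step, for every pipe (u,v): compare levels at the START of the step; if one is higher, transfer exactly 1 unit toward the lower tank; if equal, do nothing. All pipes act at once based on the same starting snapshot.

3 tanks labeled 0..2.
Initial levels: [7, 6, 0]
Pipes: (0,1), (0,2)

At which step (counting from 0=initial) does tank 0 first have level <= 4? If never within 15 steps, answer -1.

Step 1: flows [0->1,0->2] -> levels [5 7 1]
Step 2: flows [1->0,0->2] -> levels [5 6 2]
Step 3: flows [1->0,0->2] -> levels [5 5 3]
Step 4: flows [0=1,0->2] -> levels [4 5 4]
Tank 0 first reaches <=4 at step 4

Answer: 4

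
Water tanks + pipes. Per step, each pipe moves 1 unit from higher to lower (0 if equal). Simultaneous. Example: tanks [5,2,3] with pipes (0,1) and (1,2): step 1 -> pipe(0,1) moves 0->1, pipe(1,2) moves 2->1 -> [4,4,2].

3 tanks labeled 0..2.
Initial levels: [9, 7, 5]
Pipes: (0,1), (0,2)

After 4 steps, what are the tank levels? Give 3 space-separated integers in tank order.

Answer: 7 7 7

Derivation:
Step 1: flows [0->1,0->2] -> levels [7 8 6]
Step 2: flows [1->0,0->2] -> levels [7 7 7]
Step 3: flows [0=1,0=2] -> levels [7 7 7]
  -> stable; steps 4..4 unchanged -> [7 7 7]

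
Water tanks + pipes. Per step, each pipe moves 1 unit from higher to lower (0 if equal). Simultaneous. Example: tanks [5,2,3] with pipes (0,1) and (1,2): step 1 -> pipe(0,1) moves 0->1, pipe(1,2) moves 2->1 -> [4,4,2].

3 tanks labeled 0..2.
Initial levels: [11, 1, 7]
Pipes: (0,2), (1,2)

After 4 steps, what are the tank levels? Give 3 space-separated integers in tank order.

Answer: 7 5 7

Derivation:
Step 1: flows [0->2,2->1] -> levels [10 2 7]
Step 2: flows [0->2,2->1] -> levels [9 3 7]
Step 3: flows [0->2,2->1] -> levels [8 4 7]
Step 4: flows [0->2,2->1] -> levels [7 5 7]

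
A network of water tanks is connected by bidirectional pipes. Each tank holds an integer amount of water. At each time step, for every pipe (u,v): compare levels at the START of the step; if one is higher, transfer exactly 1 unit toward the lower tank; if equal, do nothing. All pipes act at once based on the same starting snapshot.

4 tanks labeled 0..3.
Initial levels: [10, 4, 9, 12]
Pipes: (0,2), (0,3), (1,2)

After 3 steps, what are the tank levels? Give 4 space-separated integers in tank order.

Step 1: flows [0->2,3->0,2->1] -> levels [10 5 9 11]
Step 2: flows [0->2,3->0,2->1] -> levels [10 6 9 10]
Step 3: flows [0->2,0=3,2->1] -> levels [9 7 9 10]

Answer: 9 7 9 10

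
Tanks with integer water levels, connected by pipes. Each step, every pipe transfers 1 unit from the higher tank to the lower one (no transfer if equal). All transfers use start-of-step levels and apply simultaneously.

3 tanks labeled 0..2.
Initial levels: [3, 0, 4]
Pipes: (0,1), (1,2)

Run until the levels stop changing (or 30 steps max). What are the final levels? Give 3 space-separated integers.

Answer: 2 3 2

Derivation:
Step 1: flows [0->1,2->1] -> levels [2 2 3]
Step 2: flows [0=1,2->1] -> levels [2 3 2]
Step 3: flows [1->0,1->2] -> levels [3 1 3]
Step 4: flows [0->1,2->1] -> levels [2 3 2]
  -> period-2 cycle: step 4 state = step 2 state; never stabilizes
  -> state at step 30: (30-2) mod 2 = 0, same as step 2 -> [2 3 2]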